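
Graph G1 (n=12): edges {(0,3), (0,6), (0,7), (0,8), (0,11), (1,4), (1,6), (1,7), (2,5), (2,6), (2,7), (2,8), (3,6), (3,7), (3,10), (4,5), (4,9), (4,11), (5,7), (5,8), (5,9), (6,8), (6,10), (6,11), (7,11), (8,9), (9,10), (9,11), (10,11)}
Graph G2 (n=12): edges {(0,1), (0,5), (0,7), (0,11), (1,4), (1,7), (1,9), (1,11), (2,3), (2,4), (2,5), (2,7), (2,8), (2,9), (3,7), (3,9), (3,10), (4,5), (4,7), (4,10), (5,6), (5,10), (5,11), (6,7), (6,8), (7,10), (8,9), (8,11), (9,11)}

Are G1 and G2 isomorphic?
Yes, isomorphic

The graphs are isomorphic.
One valid mapping φ: V(G1) → V(G2): 0→4, 1→6, 2→0, 3→10, 4→8, 5→11, 6→7, 7→5, 8→1, 9→9, 10→3, 11→2

Verify φ preserves adjacency — for each edge of G1, its image is an edge of G2:
  (0,3) → (φ(0),φ(3)) = (4,10) ∈ E(G2) ✓
  (0,6) → (φ(0),φ(6)) = (4,7) ∈ E(G2) ✓
  (0,7) → (φ(0),φ(7)) = (4,5) ∈ E(G2) ✓
  (0,8) → (φ(0),φ(8)) = (1,4) ∈ E(G2) ✓
  (0,11) → (φ(0),φ(11)) = (2,4) ∈ E(G2) ✓
  (1,4) → (φ(1),φ(4)) = (6,8) ∈ E(G2) ✓
  (1,6) → (φ(1),φ(6)) = (6,7) ∈ E(G2) ✓
  (1,7) → (φ(1),φ(7)) = (5,6) ∈ E(G2) ✓
  (2,5) → (φ(2),φ(5)) = (0,11) ∈ E(G2) ✓
  (2,6) → (φ(2),φ(6)) = (0,7) ∈ E(G2) ✓
  (2,7) → (φ(2),φ(7)) = (0,5) ∈ E(G2) ✓
  (2,8) → (φ(2),φ(8)) = (0,1) ∈ E(G2) ✓
  (3,6) → (φ(3),φ(6)) = (7,10) ∈ E(G2) ✓
  (3,7) → (φ(3),φ(7)) = (5,10) ∈ E(G2) ✓
  (3,10) → (φ(3),φ(10)) = (3,10) ∈ E(G2) ✓
  (4,5) → (φ(4),φ(5)) = (8,11) ∈ E(G2) ✓
  (4,9) → (φ(4),φ(9)) = (8,9) ∈ E(G2) ✓
  (4,11) → (φ(4),φ(11)) = (2,8) ∈ E(G2) ✓
  (5,7) → (φ(5),φ(7)) = (5,11) ∈ E(G2) ✓
  (5,8) → (φ(5),φ(8)) = (1,11) ∈ E(G2) ✓
  (5,9) → (φ(5),φ(9)) = (9,11) ∈ E(G2) ✓
  (6,8) → (φ(6),φ(8)) = (1,7) ∈ E(G2) ✓
  (6,10) → (φ(6),φ(10)) = (3,7) ∈ E(G2) ✓
  (6,11) → (φ(6),φ(11)) = (2,7) ∈ E(G2) ✓
  (7,11) → (φ(7),φ(11)) = (2,5) ∈ E(G2) ✓
  (8,9) → (φ(8),φ(9)) = (1,9) ∈ E(G2) ✓
  (9,10) → (φ(9),φ(10)) = (3,9) ∈ E(G2) ✓
  (9,11) → (φ(9),φ(11)) = (2,9) ∈ E(G2) ✓
  (10,11) → (φ(10),φ(11)) = (2,3) ∈ E(G2) ✓
All 29 edges of G1 map to edges of G2, and |E(G1)| = |E(G2)| = 29, so φ is a bijection on edges as well as vertices. Hence G1 ≅ G2.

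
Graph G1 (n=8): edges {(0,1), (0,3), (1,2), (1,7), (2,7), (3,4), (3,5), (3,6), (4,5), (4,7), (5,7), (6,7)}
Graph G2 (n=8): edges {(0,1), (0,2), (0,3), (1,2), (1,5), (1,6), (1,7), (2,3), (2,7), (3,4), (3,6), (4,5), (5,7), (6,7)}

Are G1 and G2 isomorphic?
No, not isomorphic

The graphs are NOT isomorphic.

Degrees in G1: deg(0)=2, deg(1)=3, deg(2)=2, deg(3)=4, deg(4)=3, deg(5)=3, deg(6)=2, deg(7)=5.
Sorted degree sequence of G1: [5, 4, 3, 3, 3, 2, 2, 2].
Degrees in G2: deg(0)=3, deg(1)=5, deg(2)=4, deg(3)=4, deg(4)=2, deg(5)=3, deg(6)=3, deg(7)=4.
Sorted degree sequence of G2: [5, 4, 4, 4, 3, 3, 3, 2].
The (sorted) degree sequence is an isomorphism invariant, so since G1 and G2 have different degree sequences they cannot be isomorphic.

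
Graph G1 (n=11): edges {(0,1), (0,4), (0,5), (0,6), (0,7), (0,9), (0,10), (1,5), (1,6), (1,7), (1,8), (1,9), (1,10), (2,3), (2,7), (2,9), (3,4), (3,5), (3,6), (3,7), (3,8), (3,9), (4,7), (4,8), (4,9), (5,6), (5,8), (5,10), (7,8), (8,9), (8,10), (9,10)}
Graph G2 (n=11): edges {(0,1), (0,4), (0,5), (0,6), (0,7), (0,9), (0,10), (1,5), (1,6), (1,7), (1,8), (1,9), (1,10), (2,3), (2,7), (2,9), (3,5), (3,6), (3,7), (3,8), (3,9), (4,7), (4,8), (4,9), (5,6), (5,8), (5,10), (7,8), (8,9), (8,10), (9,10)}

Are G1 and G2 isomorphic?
No, not isomorphic

The graphs are NOT isomorphic.

Counting edges: G1 has 32 edge(s); G2 has 31 edge(s).
Edge count is an isomorphism invariant (a bijection on vertices induces a bijection on edges), so differing edge counts rule out isomorphism.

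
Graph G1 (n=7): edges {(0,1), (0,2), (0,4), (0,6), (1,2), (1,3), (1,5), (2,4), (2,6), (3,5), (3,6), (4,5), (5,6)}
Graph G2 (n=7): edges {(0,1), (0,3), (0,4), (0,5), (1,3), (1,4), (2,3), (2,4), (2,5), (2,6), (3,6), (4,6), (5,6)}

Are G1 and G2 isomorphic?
Yes, isomorphic

The graphs are isomorphic.
One valid mapping φ: V(G1) → V(G2): 0→2, 1→3, 2→6, 3→1, 4→5, 5→0, 6→4

Verify φ preserves adjacency — for each edge of G1, its image is an edge of G2:
  (0,1) → (φ(0),φ(1)) = (2,3) ∈ E(G2) ✓
  (0,2) → (φ(0),φ(2)) = (2,6) ∈ E(G2) ✓
  (0,4) → (φ(0),φ(4)) = (2,5) ∈ E(G2) ✓
  (0,6) → (φ(0),φ(6)) = (2,4) ∈ E(G2) ✓
  (1,2) → (φ(1),φ(2)) = (3,6) ∈ E(G2) ✓
  (1,3) → (φ(1),φ(3)) = (1,3) ∈ E(G2) ✓
  (1,5) → (φ(1),φ(5)) = (0,3) ∈ E(G2) ✓
  (2,4) → (φ(2),φ(4)) = (5,6) ∈ E(G2) ✓
  (2,6) → (φ(2),φ(6)) = (4,6) ∈ E(G2) ✓
  (3,5) → (φ(3),φ(5)) = (0,1) ∈ E(G2) ✓
  (3,6) → (φ(3),φ(6)) = (1,4) ∈ E(G2) ✓
  (4,5) → (φ(4),φ(5)) = (0,5) ∈ E(G2) ✓
  (5,6) → (φ(5),φ(6)) = (0,4) ∈ E(G2) ✓
All 13 edges of G1 map to edges of G2, and |E(G1)| = |E(G2)| = 13, so φ is a bijection on edges as well as vertices. Hence G1 ≅ G2.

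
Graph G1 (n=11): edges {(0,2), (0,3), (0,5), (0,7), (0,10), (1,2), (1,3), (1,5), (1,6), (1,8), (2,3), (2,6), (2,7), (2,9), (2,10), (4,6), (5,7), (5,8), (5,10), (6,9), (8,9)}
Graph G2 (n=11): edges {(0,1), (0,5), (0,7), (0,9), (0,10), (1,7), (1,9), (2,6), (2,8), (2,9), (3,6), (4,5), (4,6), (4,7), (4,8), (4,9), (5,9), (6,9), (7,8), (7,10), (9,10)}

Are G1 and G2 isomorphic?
Yes, isomorphic

The graphs are isomorphic.
One valid mapping φ: V(G1) → V(G2): 0→0, 1→4, 2→9, 3→5, 4→3, 5→7, 6→6, 7→1, 8→8, 9→2, 10→10

Verify φ preserves adjacency — for each edge of G1, its image is an edge of G2:
  (0,2) → (φ(0),φ(2)) = (0,9) ∈ E(G2) ✓
  (0,3) → (φ(0),φ(3)) = (0,5) ∈ E(G2) ✓
  (0,5) → (φ(0),φ(5)) = (0,7) ∈ E(G2) ✓
  (0,7) → (φ(0),φ(7)) = (0,1) ∈ E(G2) ✓
  (0,10) → (φ(0),φ(10)) = (0,10) ∈ E(G2) ✓
  (1,2) → (φ(1),φ(2)) = (4,9) ∈ E(G2) ✓
  (1,3) → (φ(1),φ(3)) = (4,5) ∈ E(G2) ✓
  (1,5) → (φ(1),φ(5)) = (4,7) ∈ E(G2) ✓
  (1,6) → (φ(1),φ(6)) = (4,6) ∈ E(G2) ✓
  (1,8) → (φ(1),φ(8)) = (4,8) ∈ E(G2) ✓
  (2,3) → (φ(2),φ(3)) = (5,9) ∈ E(G2) ✓
  (2,6) → (φ(2),φ(6)) = (6,9) ∈ E(G2) ✓
  (2,7) → (φ(2),φ(7)) = (1,9) ∈ E(G2) ✓
  (2,9) → (φ(2),φ(9)) = (2,9) ∈ E(G2) ✓
  (2,10) → (φ(2),φ(10)) = (9,10) ∈ E(G2) ✓
  (4,6) → (φ(4),φ(6)) = (3,6) ∈ E(G2) ✓
  (5,7) → (φ(5),φ(7)) = (1,7) ∈ E(G2) ✓
  (5,8) → (φ(5),φ(8)) = (7,8) ∈ E(G2) ✓
  (5,10) → (φ(5),φ(10)) = (7,10) ∈ E(G2) ✓
  (6,9) → (φ(6),φ(9)) = (2,6) ∈ E(G2) ✓
  (8,9) → (φ(8),φ(9)) = (2,8) ∈ E(G2) ✓
All 21 edges of G1 map to edges of G2, and |E(G1)| = |E(G2)| = 21, so φ is a bijection on edges as well as vertices. Hence G1 ≅ G2.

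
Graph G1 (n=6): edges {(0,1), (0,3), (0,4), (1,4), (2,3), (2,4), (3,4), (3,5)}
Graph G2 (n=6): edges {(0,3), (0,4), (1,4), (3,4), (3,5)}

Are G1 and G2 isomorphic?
No, not isomorphic

The graphs are NOT isomorphic.

Counting triangles (3-cliques): G1 has 3, G2 has 1.
Triangle count is an isomorphism invariant, so differing triangle counts rule out isomorphism.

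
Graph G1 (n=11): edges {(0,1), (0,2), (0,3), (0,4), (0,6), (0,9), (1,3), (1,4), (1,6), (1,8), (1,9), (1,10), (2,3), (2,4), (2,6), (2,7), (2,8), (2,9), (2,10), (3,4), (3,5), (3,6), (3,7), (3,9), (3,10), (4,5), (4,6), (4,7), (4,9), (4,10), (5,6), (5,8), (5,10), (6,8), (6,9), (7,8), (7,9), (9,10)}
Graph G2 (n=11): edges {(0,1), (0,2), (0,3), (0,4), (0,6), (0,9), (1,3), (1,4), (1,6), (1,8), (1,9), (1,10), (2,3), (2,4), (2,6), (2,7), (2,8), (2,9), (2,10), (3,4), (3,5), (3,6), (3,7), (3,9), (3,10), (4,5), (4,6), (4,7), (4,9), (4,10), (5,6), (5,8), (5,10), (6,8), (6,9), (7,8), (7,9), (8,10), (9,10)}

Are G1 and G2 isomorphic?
No, not isomorphic

The graphs are NOT isomorphic.

Counting edges: G1 has 38 edge(s); G2 has 39 edge(s).
Edge count is an isomorphism invariant (a bijection on vertices induces a bijection on edges), so differing edge counts rule out isomorphism.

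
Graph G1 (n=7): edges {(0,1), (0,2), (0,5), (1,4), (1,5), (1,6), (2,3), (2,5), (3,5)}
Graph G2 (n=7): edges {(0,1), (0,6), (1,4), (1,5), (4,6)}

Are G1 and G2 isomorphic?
No, not isomorphic

The graphs are NOT isomorphic.

Connected components of G1: 1 component(s) with vertex sets [[0, 1, 2, 3, 4, 5, 6]], sizes [7].
Connected components of G2: 3 component(s) with vertex sets [[2], [3], [0, 1, 4, 5, 6]], sizes [1, 1, 5].
The number of connected components (and the multiset of component sizes) is an isomorphism invariant — an isomorphism maps each component of G1 bijectively onto a component of G2. Since G1 has 1 component(s) and G2 has 3, they cannot be isomorphic.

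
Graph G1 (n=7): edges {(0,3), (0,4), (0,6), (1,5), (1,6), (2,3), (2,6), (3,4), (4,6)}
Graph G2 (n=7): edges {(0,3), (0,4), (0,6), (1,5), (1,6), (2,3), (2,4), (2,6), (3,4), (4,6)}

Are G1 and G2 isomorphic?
No, not isomorphic

The graphs are NOT isomorphic.

Counting edges: G1 has 9 edge(s); G2 has 10 edge(s).
Edge count is an isomorphism invariant (a bijection on vertices induces a bijection on edges), so differing edge counts rule out isomorphism.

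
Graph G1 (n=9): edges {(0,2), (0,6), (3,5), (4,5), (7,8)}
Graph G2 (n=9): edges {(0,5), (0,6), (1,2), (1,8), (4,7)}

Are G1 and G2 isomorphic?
Yes, isomorphic

The graphs are isomorphic.
One valid mapping φ: V(G1) → V(G2): 0→1, 1→3, 2→8, 3→5, 4→6, 5→0, 6→2, 7→7, 8→4

Verify φ preserves adjacency — for each edge of G1, its image is an edge of G2:
  (0,2) → (φ(0),φ(2)) = (1,8) ∈ E(G2) ✓
  (0,6) → (φ(0),φ(6)) = (1,2) ∈ E(G2) ✓
  (3,5) → (φ(3),φ(5)) = (0,5) ∈ E(G2) ✓
  (4,5) → (φ(4),φ(5)) = (0,6) ∈ E(G2) ✓
  (7,8) → (φ(7),φ(8)) = (4,7) ∈ E(G2) ✓
All 5 edges of G1 map to edges of G2, and |E(G1)| = |E(G2)| = 5, so φ is a bijection on edges as well as vertices. Hence G1 ≅ G2.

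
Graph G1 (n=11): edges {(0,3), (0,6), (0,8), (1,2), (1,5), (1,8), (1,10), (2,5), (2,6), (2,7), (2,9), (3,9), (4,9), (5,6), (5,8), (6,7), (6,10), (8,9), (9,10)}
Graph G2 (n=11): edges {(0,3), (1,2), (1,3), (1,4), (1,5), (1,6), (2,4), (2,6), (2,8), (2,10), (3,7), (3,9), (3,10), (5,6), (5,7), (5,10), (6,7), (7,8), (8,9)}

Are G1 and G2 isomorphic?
Yes, isomorphic

The graphs are isomorphic.
One valid mapping φ: V(G1) → V(G2): 0→8, 1→5, 2→1, 3→9, 4→0, 5→6, 6→2, 7→4, 8→7, 9→3, 10→10

Verify φ preserves adjacency — for each edge of G1, its image is an edge of G2:
  (0,3) → (φ(0),φ(3)) = (8,9) ∈ E(G2) ✓
  (0,6) → (φ(0),φ(6)) = (2,8) ∈ E(G2) ✓
  (0,8) → (φ(0),φ(8)) = (7,8) ∈ E(G2) ✓
  (1,2) → (φ(1),φ(2)) = (1,5) ∈ E(G2) ✓
  (1,5) → (φ(1),φ(5)) = (5,6) ∈ E(G2) ✓
  (1,8) → (φ(1),φ(8)) = (5,7) ∈ E(G2) ✓
  (1,10) → (φ(1),φ(10)) = (5,10) ∈ E(G2) ✓
  (2,5) → (φ(2),φ(5)) = (1,6) ∈ E(G2) ✓
  (2,6) → (φ(2),φ(6)) = (1,2) ∈ E(G2) ✓
  (2,7) → (φ(2),φ(7)) = (1,4) ∈ E(G2) ✓
  (2,9) → (φ(2),φ(9)) = (1,3) ∈ E(G2) ✓
  (3,9) → (φ(3),φ(9)) = (3,9) ∈ E(G2) ✓
  (4,9) → (φ(4),φ(9)) = (0,3) ∈ E(G2) ✓
  (5,6) → (φ(5),φ(6)) = (2,6) ∈ E(G2) ✓
  (5,8) → (φ(5),φ(8)) = (6,7) ∈ E(G2) ✓
  (6,7) → (φ(6),φ(7)) = (2,4) ∈ E(G2) ✓
  (6,10) → (φ(6),φ(10)) = (2,10) ∈ E(G2) ✓
  (8,9) → (φ(8),φ(9)) = (3,7) ∈ E(G2) ✓
  (9,10) → (φ(9),φ(10)) = (3,10) ∈ E(G2) ✓
All 19 edges of G1 map to edges of G2, and |E(G1)| = |E(G2)| = 19, so φ is a bijection on edges as well as vertices. Hence G1 ≅ G2.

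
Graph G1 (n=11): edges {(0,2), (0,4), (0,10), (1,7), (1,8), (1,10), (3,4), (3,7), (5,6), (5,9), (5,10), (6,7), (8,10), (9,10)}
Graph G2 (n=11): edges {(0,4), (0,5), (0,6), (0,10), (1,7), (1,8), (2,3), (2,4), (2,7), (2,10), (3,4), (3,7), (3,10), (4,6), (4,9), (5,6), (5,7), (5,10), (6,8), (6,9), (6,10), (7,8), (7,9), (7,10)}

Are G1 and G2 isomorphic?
No, not isomorphic

The graphs are NOT isomorphic.

Counting triangles (3-cliques): G1 has 2, G2 has 13.
Triangle count is an isomorphism invariant, so differing triangle counts rule out isomorphism.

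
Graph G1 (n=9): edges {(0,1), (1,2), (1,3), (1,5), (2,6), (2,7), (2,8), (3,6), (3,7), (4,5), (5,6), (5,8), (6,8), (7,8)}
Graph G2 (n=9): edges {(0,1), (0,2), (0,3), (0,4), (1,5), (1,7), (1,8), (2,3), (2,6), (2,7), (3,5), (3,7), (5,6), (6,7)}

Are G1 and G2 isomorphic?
Yes, isomorphic

The graphs are isomorphic.
One valid mapping φ: V(G1) → V(G2): 0→8, 1→1, 2→7, 3→5, 4→4, 5→0, 6→3, 7→6, 8→2

Verify φ preserves adjacency — for each edge of G1, its image is an edge of G2:
  (0,1) → (φ(0),φ(1)) = (1,8) ∈ E(G2) ✓
  (1,2) → (φ(1),φ(2)) = (1,7) ∈ E(G2) ✓
  (1,3) → (φ(1),φ(3)) = (1,5) ∈ E(G2) ✓
  (1,5) → (φ(1),φ(5)) = (0,1) ∈ E(G2) ✓
  (2,6) → (φ(2),φ(6)) = (3,7) ∈ E(G2) ✓
  (2,7) → (φ(2),φ(7)) = (6,7) ∈ E(G2) ✓
  (2,8) → (φ(2),φ(8)) = (2,7) ∈ E(G2) ✓
  (3,6) → (φ(3),φ(6)) = (3,5) ∈ E(G2) ✓
  (3,7) → (φ(3),φ(7)) = (5,6) ∈ E(G2) ✓
  (4,5) → (φ(4),φ(5)) = (0,4) ∈ E(G2) ✓
  (5,6) → (φ(5),φ(6)) = (0,3) ∈ E(G2) ✓
  (5,8) → (φ(5),φ(8)) = (0,2) ∈ E(G2) ✓
  (6,8) → (φ(6),φ(8)) = (2,3) ∈ E(G2) ✓
  (7,8) → (φ(7),φ(8)) = (2,6) ∈ E(G2) ✓
All 14 edges of G1 map to edges of G2, and |E(G1)| = |E(G2)| = 14, so φ is a bijection on edges as well as vertices. Hence G1 ≅ G2.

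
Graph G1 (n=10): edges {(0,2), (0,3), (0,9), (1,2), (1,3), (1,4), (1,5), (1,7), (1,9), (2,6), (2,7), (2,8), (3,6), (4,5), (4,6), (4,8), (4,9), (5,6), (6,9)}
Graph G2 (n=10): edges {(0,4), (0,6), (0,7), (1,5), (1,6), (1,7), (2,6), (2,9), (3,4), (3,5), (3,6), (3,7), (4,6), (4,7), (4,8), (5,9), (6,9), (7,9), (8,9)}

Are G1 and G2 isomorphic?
Yes, isomorphic

The graphs are isomorphic.
One valid mapping φ: V(G1) → V(G2): 0→5, 1→6, 2→9, 3→1, 4→4, 5→0, 6→7, 7→2, 8→8, 9→3

Verify φ preserves adjacency — for each edge of G1, its image is an edge of G2:
  (0,2) → (φ(0),φ(2)) = (5,9) ∈ E(G2) ✓
  (0,3) → (φ(0),φ(3)) = (1,5) ∈ E(G2) ✓
  (0,9) → (φ(0),φ(9)) = (3,5) ∈ E(G2) ✓
  (1,2) → (φ(1),φ(2)) = (6,9) ∈ E(G2) ✓
  (1,3) → (φ(1),φ(3)) = (1,6) ∈ E(G2) ✓
  (1,4) → (φ(1),φ(4)) = (4,6) ∈ E(G2) ✓
  (1,5) → (φ(1),φ(5)) = (0,6) ∈ E(G2) ✓
  (1,7) → (φ(1),φ(7)) = (2,6) ∈ E(G2) ✓
  (1,9) → (φ(1),φ(9)) = (3,6) ∈ E(G2) ✓
  (2,6) → (φ(2),φ(6)) = (7,9) ∈ E(G2) ✓
  (2,7) → (φ(2),φ(7)) = (2,9) ∈ E(G2) ✓
  (2,8) → (φ(2),φ(8)) = (8,9) ∈ E(G2) ✓
  (3,6) → (φ(3),φ(6)) = (1,7) ∈ E(G2) ✓
  (4,5) → (φ(4),φ(5)) = (0,4) ∈ E(G2) ✓
  (4,6) → (φ(4),φ(6)) = (4,7) ∈ E(G2) ✓
  (4,8) → (φ(4),φ(8)) = (4,8) ∈ E(G2) ✓
  (4,9) → (φ(4),φ(9)) = (3,4) ∈ E(G2) ✓
  (5,6) → (φ(5),φ(6)) = (0,7) ∈ E(G2) ✓
  (6,9) → (φ(6),φ(9)) = (3,7) ∈ E(G2) ✓
All 19 edges of G1 map to edges of G2, and |E(G1)| = |E(G2)| = 19, so φ is a bijection on edges as well as vertices. Hence G1 ≅ G2.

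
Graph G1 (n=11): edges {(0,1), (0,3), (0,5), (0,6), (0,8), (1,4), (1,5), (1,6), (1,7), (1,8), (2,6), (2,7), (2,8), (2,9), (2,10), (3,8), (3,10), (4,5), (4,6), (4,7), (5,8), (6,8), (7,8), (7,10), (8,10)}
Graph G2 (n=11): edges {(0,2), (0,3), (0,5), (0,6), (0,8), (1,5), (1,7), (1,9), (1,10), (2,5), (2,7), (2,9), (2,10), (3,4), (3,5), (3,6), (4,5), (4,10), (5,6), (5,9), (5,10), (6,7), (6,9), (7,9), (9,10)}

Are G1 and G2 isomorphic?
Yes, isomorphic

The graphs are isomorphic.
One valid mapping φ: V(G1) → V(G2): 0→10, 1→9, 2→0, 3→4, 4→7, 5→1, 6→2, 7→6, 8→5, 9→8, 10→3

Verify φ preserves adjacency — for each edge of G1, its image is an edge of G2:
  (0,1) → (φ(0),φ(1)) = (9,10) ∈ E(G2) ✓
  (0,3) → (φ(0),φ(3)) = (4,10) ∈ E(G2) ✓
  (0,5) → (φ(0),φ(5)) = (1,10) ∈ E(G2) ✓
  (0,6) → (φ(0),φ(6)) = (2,10) ∈ E(G2) ✓
  (0,8) → (φ(0),φ(8)) = (5,10) ∈ E(G2) ✓
  (1,4) → (φ(1),φ(4)) = (7,9) ∈ E(G2) ✓
  (1,5) → (φ(1),φ(5)) = (1,9) ∈ E(G2) ✓
  (1,6) → (φ(1),φ(6)) = (2,9) ∈ E(G2) ✓
  (1,7) → (φ(1),φ(7)) = (6,9) ∈ E(G2) ✓
  (1,8) → (φ(1),φ(8)) = (5,9) ∈ E(G2) ✓
  (2,6) → (φ(2),φ(6)) = (0,2) ∈ E(G2) ✓
  (2,7) → (φ(2),φ(7)) = (0,6) ∈ E(G2) ✓
  (2,8) → (φ(2),φ(8)) = (0,5) ∈ E(G2) ✓
  (2,9) → (φ(2),φ(9)) = (0,8) ∈ E(G2) ✓
  (2,10) → (φ(2),φ(10)) = (0,3) ∈ E(G2) ✓
  (3,8) → (φ(3),φ(8)) = (4,5) ∈ E(G2) ✓
  (3,10) → (φ(3),φ(10)) = (3,4) ∈ E(G2) ✓
  (4,5) → (φ(4),φ(5)) = (1,7) ∈ E(G2) ✓
  (4,6) → (φ(4),φ(6)) = (2,7) ∈ E(G2) ✓
  (4,7) → (φ(4),φ(7)) = (6,7) ∈ E(G2) ✓
  (5,8) → (φ(5),φ(8)) = (1,5) ∈ E(G2) ✓
  (6,8) → (φ(6),φ(8)) = (2,5) ∈ E(G2) ✓
  (7,8) → (φ(7),φ(8)) = (5,6) ∈ E(G2) ✓
  (7,10) → (φ(7),φ(10)) = (3,6) ∈ E(G2) ✓
  (8,10) → (φ(8),φ(10)) = (3,5) ∈ E(G2) ✓
All 25 edges of G1 map to edges of G2, and |E(G1)| = |E(G2)| = 25, so φ is a bijection on edges as well as vertices. Hence G1 ≅ G2.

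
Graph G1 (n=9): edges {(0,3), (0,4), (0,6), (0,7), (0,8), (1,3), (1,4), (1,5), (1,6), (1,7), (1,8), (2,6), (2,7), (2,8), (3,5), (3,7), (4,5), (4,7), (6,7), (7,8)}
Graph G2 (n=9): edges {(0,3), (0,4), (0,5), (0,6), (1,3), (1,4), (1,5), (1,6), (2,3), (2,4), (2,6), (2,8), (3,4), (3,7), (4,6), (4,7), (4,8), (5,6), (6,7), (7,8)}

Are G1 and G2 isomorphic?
Yes, isomorphic

The graphs are isomorphic.
One valid mapping φ: V(G1) → V(G2): 0→3, 1→6, 2→8, 3→1, 4→0, 5→5, 6→7, 7→4, 8→2

Verify φ preserves adjacency — for each edge of G1, its image is an edge of G2:
  (0,3) → (φ(0),φ(3)) = (1,3) ∈ E(G2) ✓
  (0,4) → (φ(0),φ(4)) = (0,3) ∈ E(G2) ✓
  (0,6) → (φ(0),φ(6)) = (3,7) ∈ E(G2) ✓
  (0,7) → (φ(0),φ(7)) = (3,4) ∈ E(G2) ✓
  (0,8) → (φ(0),φ(8)) = (2,3) ∈ E(G2) ✓
  (1,3) → (φ(1),φ(3)) = (1,6) ∈ E(G2) ✓
  (1,4) → (φ(1),φ(4)) = (0,6) ∈ E(G2) ✓
  (1,5) → (φ(1),φ(5)) = (5,6) ∈ E(G2) ✓
  (1,6) → (φ(1),φ(6)) = (6,7) ∈ E(G2) ✓
  (1,7) → (φ(1),φ(7)) = (4,6) ∈ E(G2) ✓
  (1,8) → (φ(1),φ(8)) = (2,6) ∈ E(G2) ✓
  (2,6) → (φ(2),φ(6)) = (7,8) ∈ E(G2) ✓
  (2,7) → (φ(2),φ(7)) = (4,8) ∈ E(G2) ✓
  (2,8) → (φ(2),φ(8)) = (2,8) ∈ E(G2) ✓
  (3,5) → (φ(3),φ(5)) = (1,5) ∈ E(G2) ✓
  (3,7) → (φ(3),φ(7)) = (1,4) ∈ E(G2) ✓
  (4,5) → (φ(4),φ(5)) = (0,5) ∈ E(G2) ✓
  (4,7) → (φ(4),φ(7)) = (0,4) ∈ E(G2) ✓
  (6,7) → (φ(6),φ(7)) = (4,7) ∈ E(G2) ✓
  (7,8) → (φ(7),φ(8)) = (2,4) ∈ E(G2) ✓
All 20 edges of G1 map to edges of G2, and |E(G1)| = |E(G2)| = 20, so φ is a bijection on edges as well as vertices. Hence G1 ≅ G2.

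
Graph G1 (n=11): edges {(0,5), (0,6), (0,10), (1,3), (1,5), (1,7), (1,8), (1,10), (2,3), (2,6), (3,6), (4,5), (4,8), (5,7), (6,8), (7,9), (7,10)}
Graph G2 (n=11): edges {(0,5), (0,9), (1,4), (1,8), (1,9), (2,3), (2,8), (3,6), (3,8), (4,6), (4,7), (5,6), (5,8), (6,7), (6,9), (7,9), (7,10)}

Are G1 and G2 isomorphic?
Yes, isomorphic

The graphs are isomorphic.
One valid mapping φ: V(G1) → V(G2): 0→1, 1→6, 2→2, 3→3, 4→0, 5→9, 6→8, 7→7, 8→5, 9→10, 10→4

Verify φ preserves adjacency — for each edge of G1, its image is an edge of G2:
  (0,5) → (φ(0),φ(5)) = (1,9) ∈ E(G2) ✓
  (0,6) → (φ(0),φ(6)) = (1,8) ∈ E(G2) ✓
  (0,10) → (φ(0),φ(10)) = (1,4) ∈ E(G2) ✓
  (1,3) → (φ(1),φ(3)) = (3,6) ∈ E(G2) ✓
  (1,5) → (φ(1),φ(5)) = (6,9) ∈ E(G2) ✓
  (1,7) → (φ(1),φ(7)) = (6,7) ∈ E(G2) ✓
  (1,8) → (φ(1),φ(8)) = (5,6) ∈ E(G2) ✓
  (1,10) → (φ(1),φ(10)) = (4,6) ∈ E(G2) ✓
  (2,3) → (φ(2),φ(3)) = (2,3) ∈ E(G2) ✓
  (2,6) → (φ(2),φ(6)) = (2,8) ∈ E(G2) ✓
  (3,6) → (φ(3),φ(6)) = (3,8) ∈ E(G2) ✓
  (4,5) → (φ(4),φ(5)) = (0,9) ∈ E(G2) ✓
  (4,8) → (φ(4),φ(8)) = (0,5) ∈ E(G2) ✓
  (5,7) → (φ(5),φ(7)) = (7,9) ∈ E(G2) ✓
  (6,8) → (φ(6),φ(8)) = (5,8) ∈ E(G2) ✓
  (7,9) → (φ(7),φ(9)) = (7,10) ∈ E(G2) ✓
  (7,10) → (φ(7),φ(10)) = (4,7) ∈ E(G2) ✓
All 17 edges of G1 map to edges of G2, and |E(G1)| = |E(G2)| = 17, so φ is a bijection on edges as well as vertices. Hence G1 ≅ G2.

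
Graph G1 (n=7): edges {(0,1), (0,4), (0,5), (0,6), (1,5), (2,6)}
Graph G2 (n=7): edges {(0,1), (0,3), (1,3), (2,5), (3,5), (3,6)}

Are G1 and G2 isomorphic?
Yes, isomorphic

The graphs are isomorphic.
One valid mapping φ: V(G1) → V(G2): 0→3, 1→0, 2→2, 3→4, 4→6, 5→1, 6→5

Verify φ preserves adjacency — for each edge of G1, its image is an edge of G2:
  (0,1) → (φ(0),φ(1)) = (0,3) ∈ E(G2) ✓
  (0,4) → (φ(0),φ(4)) = (3,6) ∈ E(G2) ✓
  (0,5) → (φ(0),φ(5)) = (1,3) ∈ E(G2) ✓
  (0,6) → (φ(0),φ(6)) = (3,5) ∈ E(G2) ✓
  (1,5) → (φ(1),φ(5)) = (0,1) ∈ E(G2) ✓
  (2,6) → (φ(2),φ(6)) = (2,5) ∈ E(G2) ✓
All 6 edges of G1 map to edges of G2, and |E(G1)| = |E(G2)| = 6, so φ is a bijection on edges as well as vertices. Hence G1 ≅ G2.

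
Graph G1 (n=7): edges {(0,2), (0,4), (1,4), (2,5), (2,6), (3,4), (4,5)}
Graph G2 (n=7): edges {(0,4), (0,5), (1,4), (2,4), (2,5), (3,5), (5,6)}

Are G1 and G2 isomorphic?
Yes, isomorphic

The graphs are isomorphic.
One valid mapping φ: V(G1) → V(G2): 0→0, 1→6, 2→4, 3→3, 4→5, 5→2, 6→1

Verify φ preserves adjacency — for each edge of G1, its image is an edge of G2:
  (0,2) → (φ(0),φ(2)) = (0,4) ∈ E(G2) ✓
  (0,4) → (φ(0),φ(4)) = (0,5) ∈ E(G2) ✓
  (1,4) → (φ(1),φ(4)) = (5,6) ∈ E(G2) ✓
  (2,5) → (φ(2),φ(5)) = (2,4) ∈ E(G2) ✓
  (2,6) → (φ(2),φ(6)) = (1,4) ∈ E(G2) ✓
  (3,4) → (φ(3),φ(4)) = (3,5) ∈ E(G2) ✓
  (4,5) → (φ(4),φ(5)) = (2,5) ∈ E(G2) ✓
All 7 edges of G1 map to edges of G2, and |E(G1)| = |E(G2)| = 7, so φ is a bijection on edges as well as vertices. Hence G1 ≅ G2.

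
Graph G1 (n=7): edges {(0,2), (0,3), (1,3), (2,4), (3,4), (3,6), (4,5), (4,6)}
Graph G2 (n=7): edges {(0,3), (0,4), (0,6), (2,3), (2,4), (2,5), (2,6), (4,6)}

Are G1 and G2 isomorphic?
No, not isomorphic

The graphs are NOT isomorphic.

Connected components of G1: 1 component(s) with vertex sets [[0, 1, 2, 3, 4, 5, 6]], sizes [7].
Connected components of G2: 2 component(s) with vertex sets [[1], [0, 2, 3, 4, 5, 6]], sizes [1, 6].
The number of connected components (and the multiset of component sizes) is an isomorphism invariant — an isomorphism maps each component of G1 bijectively onto a component of G2. Since G1 has 1 component(s) and G2 has 2, they cannot be isomorphic.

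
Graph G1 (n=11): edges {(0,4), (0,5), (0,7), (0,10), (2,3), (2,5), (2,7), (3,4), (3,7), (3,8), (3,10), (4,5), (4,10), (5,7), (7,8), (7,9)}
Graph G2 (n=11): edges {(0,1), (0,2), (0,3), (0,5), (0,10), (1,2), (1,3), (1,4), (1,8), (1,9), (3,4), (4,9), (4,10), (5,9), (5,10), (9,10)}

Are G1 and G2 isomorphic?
Yes, isomorphic

The graphs are isomorphic.
One valid mapping φ: V(G1) → V(G2): 0→9, 1→6, 2→3, 3→0, 4→10, 5→4, 6→7, 7→1, 8→2, 9→8, 10→5

Verify φ preserves adjacency — for each edge of G1, its image is an edge of G2:
  (0,4) → (φ(0),φ(4)) = (9,10) ∈ E(G2) ✓
  (0,5) → (φ(0),φ(5)) = (4,9) ∈ E(G2) ✓
  (0,7) → (φ(0),φ(7)) = (1,9) ∈ E(G2) ✓
  (0,10) → (φ(0),φ(10)) = (5,9) ∈ E(G2) ✓
  (2,3) → (φ(2),φ(3)) = (0,3) ∈ E(G2) ✓
  (2,5) → (φ(2),φ(5)) = (3,4) ∈ E(G2) ✓
  (2,7) → (φ(2),φ(7)) = (1,3) ∈ E(G2) ✓
  (3,4) → (φ(3),φ(4)) = (0,10) ∈ E(G2) ✓
  (3,7) → (φ(3),φ(7)) = (0,1) ∈ E(G2) ✓
  (3,8) → (φ(3),φ(8)) = (0,2) ∈ E(G2) ✓
  (3,10) → (φ(3),φ(10)) = (0,5) ∈ E(G2) ✓
  (4,5) → (φ(4),φ(5)) = (4,10) ∈ E(G2) ✓
  (4,10) → (φ(4),φ(10)) = (5,10) ∈ E(G2) ✓
  (5,7) → (φ(5),φ(7)) = (1,4) ∈ E(G2) ✓
  (7,8) → (φ(7),φ(8)) = (1,2) ∈ E(G2) ✓
  (7,9) → (φ(7),φ(9)) = (1,8) ∈ E(G2) ✓
All 16 edges of G1 map to edges of G2, and |E(G1)| = |E(G2)| = 16, so φ is a bijection on edges as well as vertices. Hence G1 ≅ G2.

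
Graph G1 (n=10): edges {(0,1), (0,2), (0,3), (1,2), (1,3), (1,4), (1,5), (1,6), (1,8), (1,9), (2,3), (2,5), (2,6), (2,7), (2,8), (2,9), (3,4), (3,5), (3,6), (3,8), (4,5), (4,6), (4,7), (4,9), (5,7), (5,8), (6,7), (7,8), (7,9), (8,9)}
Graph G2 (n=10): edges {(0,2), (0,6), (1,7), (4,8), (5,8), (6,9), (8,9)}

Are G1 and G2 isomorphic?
No, not isomorphic

The graphs are NOT isomorphic.

Connected components of G1: 1 component(s) with vertex sets [[0, 1, 2, 3, 4, 5, 6, 7, 8, 9]], sizes [10].
Connected components of G2: 3 component(s) with vertex sets [[3], [1, 7], [0, 2, 4, 5, 6, 8, 9]], sizes [1, 2, 7].
The number of connected components (and the multiset of component sizes) is an isomorphism invariant — an isomorphism maps each component of G1 bijectively onto a component of G2. Since G1 has 1 component(s) and G2 has 3, they cannot be isomorphic.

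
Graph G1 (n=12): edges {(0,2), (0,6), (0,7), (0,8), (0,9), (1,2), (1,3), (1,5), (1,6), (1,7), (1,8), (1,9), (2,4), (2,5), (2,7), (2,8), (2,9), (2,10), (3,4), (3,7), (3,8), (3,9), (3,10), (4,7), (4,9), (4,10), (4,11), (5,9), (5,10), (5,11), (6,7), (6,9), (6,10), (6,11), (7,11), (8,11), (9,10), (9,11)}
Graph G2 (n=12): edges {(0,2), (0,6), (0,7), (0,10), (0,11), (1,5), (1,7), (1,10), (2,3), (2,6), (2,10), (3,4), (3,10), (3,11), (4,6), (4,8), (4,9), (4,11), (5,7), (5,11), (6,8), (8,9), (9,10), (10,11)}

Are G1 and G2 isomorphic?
No, not isomorphic

The graphs are NOT isomorphic.

Degrees in G1: deg(0)=5, deg(1)=7, deg(2)=8, deg(3)=6, deg(4)=6, deg(5)=5, deg(6)=6, deg(7)=7, deg(8)=5, deg(9)=9, deg(10)=6, deg(11)=6.
Sorted degree sequence of G1: [9, 8, 7, 7, 6, 6, 6, 6, 6, 5, 5, 5].
Degrees in G2: deg(0)=5, deg(1)=3, deg(2)=4, deg(3)=4, deg(4)=5, deg(5)=3, deg(6)=4, deg(7)=3, deg(8)=3, deg(9)=3, deg(10)=6, deg(11)=5.
Sorted degree sequence of G2: [6, 5, 5, 5, 4, 4, 4, 3, 3, 3, 3, 3].
The (sorted) degree sequence is an isomorphism invariant, so since G1 and G2 have different degree sequences they cannot be isomorphic.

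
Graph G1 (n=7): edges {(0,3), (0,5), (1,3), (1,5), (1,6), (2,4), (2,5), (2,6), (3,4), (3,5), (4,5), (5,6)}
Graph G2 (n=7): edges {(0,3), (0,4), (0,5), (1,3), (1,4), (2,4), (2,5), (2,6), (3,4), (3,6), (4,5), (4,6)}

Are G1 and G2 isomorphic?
Yes, isomorphic

The graphs are isomorphic.
One valid mapping φ: V(G1) → V(G2): 0→1, 1→6, 2→5, 3→3, 4→0, 5→4, 6→2

Verify φ preserves adjacency — for each edge of G1, its image is an edge of G2:
  (0,3) → (φ(0),φ(3)) = (1,3) ∈ E(G2) ✓
  (0,5) → (φ(0),φ(5)) = (1,4) ∈ E(G2) ✓
  (1,3) → (φ(1),φ(3)) = (3,6) ∈ E(G2) ✓
  (1,5) → (φ(1),φ(5)) = (4,6) ∈ E(G2) ✓
  (1,6) → (φ(1),φ(6)) = (2,6) ∈ E(G2) ✓
  (2,4) → (φ(2),φ(4)) = (0,5) ∈ E(G2) ✓
  (2,5) → (φ(2),φ(5)) = (4,5) ∈ E(G2) ✓
  (2,6) → (φ(2),φ(6)) = (2,5) ∈ E(G2) ✓
  (3,4) → (φ(3),φ(4)) = (0,3) ∈ E(G2) ✓
  (3,5) → (φ(3),φ(5)) = (3,4) ∈ E(G2) ✓
  (4,5) → (φ(4),φ(5)) = (0,4) ∈ E(G2) ✓
  (5,6) → (φ(5),φ(6)) = (2,4) ∈ E(G2) ✓
All 12 edges of G1 map to edges of G2, and |E(G1)| = |E(G2)| = 12, so φ is a bijection on edges as well as vertices. Hence G1 ≅ G2.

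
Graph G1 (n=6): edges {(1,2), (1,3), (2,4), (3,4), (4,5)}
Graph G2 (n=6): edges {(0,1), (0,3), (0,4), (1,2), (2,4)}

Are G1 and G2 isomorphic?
Yes, isomorphic

The graphs are isomorphic.
One valid mapping φ: V(G1) → V(G2): 0→5, 1→2, 2→1, 3→4, 4→0, 5→3

Verify φ preserves adjacency — for each edge of G1, its image is an edge of G2:
  (1,2) → (φ(1),φ(2)) = (1,2) ∈ E(G2) ✓
  (1,3) → (φ(1),φ(3)) = (2,4) ∈ E(G2) ✓
  (2,4) → (φ(2),φ(4)) = (0,1) ∈ E(G2) ✓
  (3,4) → (φ(3),φ(4)) = (0,4) ∈ E(G2) ✓
  (4,5) → (φ(4),φ(5)) = (0,3) ∈ E(G2) ✓
All 5 edges of G1 map to edges of G2, and |E(G1)| = |E(G2)| = 5, so φ is a bijection on edges as well as vertices. Hence G1 ≅ G2.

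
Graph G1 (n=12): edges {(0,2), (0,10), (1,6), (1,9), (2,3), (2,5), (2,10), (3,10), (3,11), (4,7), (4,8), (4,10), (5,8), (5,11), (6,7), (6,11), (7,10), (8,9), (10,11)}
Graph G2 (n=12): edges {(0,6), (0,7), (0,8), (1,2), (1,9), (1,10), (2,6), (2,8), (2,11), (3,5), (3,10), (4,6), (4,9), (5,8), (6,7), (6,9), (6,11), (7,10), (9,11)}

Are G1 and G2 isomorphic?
Yes, isomorphic

The graphs are isomorphic.
One valid mapping φ: V(G1) → V(G2): 0→4, 1→5, 2→9, 3→11, 4→7, 5→1, 6→8, 7→0, 8→10, 9→3, 10→6, 11→2

Verify φ preserves adjacency — for each edge of G1, its image is an edge of G2:
  (0,2) → (φ(0),φ(2)) = (4,9) ∈ E(G2) ✓
  (0,10) → (φ(0),φ(10)) = (4,6) ∈ E(G2) ✓
  (1,6) → (φ(1),φ(6)) = (5,8) ∈ E(G2) ✓
  (1,9) → (φ(1),φ(9)) = (3,5) ∈ E(G2) ✓
  (2,3) → (φ(2),φ(3)) = (9,11) ∈ E(G2) ✓
  (2,5) → (φ(2),φ(5)) = (1,9) ∈ E(G2) ✓
  (2,10) → (φ(2),φ(10)) = (6,9) ∈ E(G2) ✓
  (3,10) → (φ(3),φ(10)) = (6,11) ∈ E(G2) ✓
  (3,11) → (φ(3),φ(11)) = (2,11) ∈ E(G2) ✓
  (4,7) → (φ(4),φ(7)) = (0,7) ∈ E(G2) ✓
  (4,8) → (φ(4),φ(8)) = (7,10) ∈ E(G2) ✓
  (4,10) → (φ(4),φ(10)) = (6,7) ∈ E(G2) ✓
  (5,8) → (φ(5),φ(8)) = (1,10) ∈ E(G2) ✓
  (5,11) → (φ(5),φ(11)) = (1,2) ∈ E(G2) ✓
  (6,7) → (φ(6),φ(7)) = (0,8) ∈ E(G2) ✓
  (6,11) → (φ(6),φ(11)) = (2,8) ∈ E(G2) ✓
  (7,10) → (φ(7),φ(10)) = (0,6) ∈ E(G2) ✓
  (8,9) → (φ(8),φ(9)) = (3,10) ∈ E(G2) ✓
  (10,11) → (φ(10),φ(11)) = (2,6) ∈ E(G2) ✓
All 19 edges of G1 map to edges of G2, and |E(G1)| = |E(G2)| = 19, so φ is a bijection on edges as well as vertices. Hence G1 ≅ G2.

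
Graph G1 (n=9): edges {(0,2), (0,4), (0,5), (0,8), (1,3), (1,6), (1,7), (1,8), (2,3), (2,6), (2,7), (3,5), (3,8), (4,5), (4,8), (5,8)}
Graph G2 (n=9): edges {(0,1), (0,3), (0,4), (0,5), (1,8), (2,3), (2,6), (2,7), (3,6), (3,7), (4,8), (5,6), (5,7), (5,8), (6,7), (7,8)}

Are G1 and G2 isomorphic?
Yes, isomorphic

The graphs are isomorphic.
One valid mapping φ: V(G1) → V(G2): 0→3, 1→8, 2→0, 3→5, 4→2, 5→6, 6→4, 7→1, 8→7

Verify φ preserves adjacency — for each edge of G1, its image is an edge of G2:
  (0,2) → (φ(0),φ(2)) = (0,3) ∈ E(G2) ✓
  (0,4) → (φ(0),φ(4)) = (2,3) ∈ E(G2) ✓
  (0,5) → (φ(0),φ(5)) = (3,6) ∈ E(G2) ✓
  (0,8) → (φ(0),φ(8)) = (3,7) ∈ E(G2) ✓
  (1,3) → (φ(1),φ(3)) = (5,8) ∈ E(G2) ✓
  (1,6) → (φ(1),φ(6)) = (4,8) ∈ E(G2) ✓
  (1,7) → (φ(1),φ(7)) = (1,8) ∈ E(G2) ✓
  (1,8) → (φ(1),φ(8)) = (7,8) ∈ E(G2) ✓
  (2,3) → (φ(2),φ(3)) = (0,5) ∈ E(G2) ✓
  (2,6) → (φ(2),φ(6)) = (0,4) ∈ E(G2) ✓
  (2,7) → (φ(2),φ(7)) = (0,1) ∈ E(G2) ✓
  (3,5) → (φ(3),φ(5)) = (5,6) ∈ E(G2) ✓
  (3,8) → (φ(3),φ(8)) = (5,7) ∈ E(G2) ✓
  (4,5) → (φ(4),φ(5)) = (2,6) ∈ E(G2) ✓
  (4,8) → (φ(4),φ(8)) = (2,7) ∈ E(G2) ✓
  (5,8) → (φ(5),φ(8)) = (6,7) ∈ E(G2) ✓
All 16 edges of G1 map to edges of G2, and |E(G1)| = |E(G2)| = 16, so φ is a bijection on edges as well as vertices. Hence G1 ≅ G2.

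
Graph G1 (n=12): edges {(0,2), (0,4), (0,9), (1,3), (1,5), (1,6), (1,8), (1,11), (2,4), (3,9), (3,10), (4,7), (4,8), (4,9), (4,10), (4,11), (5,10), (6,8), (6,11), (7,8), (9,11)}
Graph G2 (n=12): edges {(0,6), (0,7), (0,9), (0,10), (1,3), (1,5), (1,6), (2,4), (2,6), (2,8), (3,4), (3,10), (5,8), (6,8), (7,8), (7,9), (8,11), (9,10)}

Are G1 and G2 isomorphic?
No, not isomorphic

The graphs are NOT isomorphic.

Degrees in G1: deg(0)=3, deg(1)=5, deg(2)=2, deg(3)=3, deg(4)=7, deg(5)=2, deg(6)=3, deg(7)=2, deg(8)=4, deg(9)=4, deg(10)=3, deg(11)=4.
Sorted degree sequence of G1: [7, 5, 4, 4, 4, 3, 3, 3, 3, 2, 2, 2].
Degrees in G2: deg(0)=4, deg(1)=3, deg(2)=3, deg(3)=3, deg(4)=2, deg(5)=2, deg(6)=4, deg(7)=3, deg(8)=5, deg(9)=3, deg(10)=3, deg(11)=1.
Sorted degree sequence of G2: [5, 4, 4, 3, 3, 3, 3, 3, 3, 2, 2, 1].
The (sorted) degree sequence is an isomorphism invariant, so since G1 and G2 have different degree sequences they cannot be isomorphic.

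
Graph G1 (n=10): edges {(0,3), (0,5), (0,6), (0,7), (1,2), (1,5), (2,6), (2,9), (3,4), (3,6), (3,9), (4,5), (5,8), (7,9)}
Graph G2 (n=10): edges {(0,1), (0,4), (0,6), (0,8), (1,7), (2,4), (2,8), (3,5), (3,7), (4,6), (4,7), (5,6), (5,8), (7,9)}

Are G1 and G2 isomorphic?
Yes, isomorphic

The graphs are isomorphic.
One valid mapping φ: V(G1) → V(G2): 0→4, 1→3, 2→5, 3→0, 4→1, 5→7, 6→6, 7→2, 8→9, 9→8

Verify φ preserves adjacency — for each edge of G1, its image is an edge of G2:
  (0,3) → (φ(0),φ(3)) = (0,4) ∈ E(G2) ✓
  (0,5) → (φ(0),φ(5)) = (4,7) ∈ E(G2) ✓
  (0,6) → (φ(0),φ(6)) = (4,6) ∈ E(G2) ✓
  (0,7) → (φ(0),φ(7)) = (2,4) ∈ E(G2) ✓
  (1,2) → (φ(1),φ(2)) = (3,5) ∈ E(G2) ✓
  (1,5) → (φ(1),φ(5)) = (3,7) ∈ E(G2) ✓
  (2,6) → (φ(2),φ(6)) = (5,6) ∈ E(G2) ✓
  (2,9) → (φ(2),φ(9)) = (5,8) ∈ E(G2) ✓
  (3,4) → (φ(3),φ(4)) = (0,1) ∈ E(G2) ✓
  (3,6) → (φ(3),φ(6)) = (0,6) ∈ E(G2) ✓
  (3,9) → (φ(3),φ(9)) = (0,8) ∈ E(G2) ✓
  (4,5) → (φ(4),φ(5)) = (1,7) ∈ E(G2) ✓
  (5,8) → (φ(5),φ(8)) = (7,9) ∈ E(G2) ✓
  (7,9) → (φ(7),φ(9)) = (2,8) ∈ E(G2) ✓
All 14 edges of G1 map to edges of G2, and |E(G1)| = |E(G2)| = 14, so φ is a bijection on edges as well as vertices. Hence G1 ≅ G2.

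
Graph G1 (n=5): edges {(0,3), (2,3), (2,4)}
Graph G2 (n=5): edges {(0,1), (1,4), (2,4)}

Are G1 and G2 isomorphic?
Yes, isomorphic

The graphs are isomorphic.
One valid mapping φ: V(G1) → V(G2): 0→0, 1→3, 2→4, 3→1, 4→2

Verify φ preserves adjacency — for each edge of G1, its image is an edge of G2:
  (0,3) → (φ(0),φ(3)) = (0,1) ∈ E(G2) ✓
  (2,3) → (φ(2),φ(3)) = (1,4) ∈ E(G2) ✓
  (2,4) → (φ(2),φ(4)) = (2,4) ∈ E(G2) ✓
All 3 edges of G1 map to edges of G2, and |E(G1)| = |E(G2)| = 3, so φ is a bijection on edges as well as vertices. Hence G1 ≅ G2.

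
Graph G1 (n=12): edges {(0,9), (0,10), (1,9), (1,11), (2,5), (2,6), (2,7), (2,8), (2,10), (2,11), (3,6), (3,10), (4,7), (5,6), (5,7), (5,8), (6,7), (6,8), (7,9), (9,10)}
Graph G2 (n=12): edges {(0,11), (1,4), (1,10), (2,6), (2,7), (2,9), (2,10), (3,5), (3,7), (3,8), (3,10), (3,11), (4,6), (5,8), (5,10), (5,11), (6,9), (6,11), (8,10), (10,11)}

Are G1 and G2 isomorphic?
Yes, isomorphic

The graphs are isomorphic.
One valid mapping φ: V(G1) → V(G2): 0→9, 1→4, 2→10, 3→7, 4→0, 5→5, 6→3, 7→11, 8→8, 9→6, 10→2, 11→1

Verify φ preserves adjacency — for each edge of G1, its image is an edge of G2:
  (0,9) → (φ(0),φ(9)) = (6,9) ∈ E(G2) ✓
  (0,10) → (φ(0),φ(10)) = (2,9) ∈ E(G2) ✓
  (1,9) → (φ(1),φ(9)) = (4,6) ∈ E(G2) ✓
  (1,11) → (φ(1),φ(11)) = (1,4) ∈ E(G2) ✓
  (2,5) → (φ(2),φ(5)) = (5,10) ∈ E(G2) ✓
  (2,6) → (φ(2),φ(6)) = (3,10) ∈ E(G2) ✓
  (2,7) → (φ(2),φ(7)) = (10,11) ∈ E(G2) ✓
  (2,8) → (φ(2),φ(8)) = (8,10) ∈ E(G2) ✓
  (2,10) → (φ(2),φ(10)) = (2,10) ∈ E(G2) ✓
  (2,11) → (φ(2),φ(11)) = (1,10) ∈ E(G2) ✓
  (3,6) → (φ(3),φ(6)) = (3,7) ∈ E(G2) ✓
  (3,10) → (φ(3),φ(10)) = (2,7) ∈ E(G2) ✓
  (4,7) → (φ(4),φ(7)) = (0,11) ∈ E(G2) ✓
  (5,6) → (φ(5),φ(6)) = (3,5) ∈ E(G2) ✓
  (5,7) → (φ(5),φ(7)) = (5,11) ∈ E(G2) ✓
  (5,8) → (φ(5),φ(8)) = (5,8) ∈ E(G2) ✓
  (6,7) → (φ(6),φ(7)) = (3,11) ∈ E(G2) ✓
  (6,8) → (φ(6),φ(8)) = (3,8) ∈ E(G2) ✓
  (7,9) → (φ(7),φ(9)) = (6,11) ∈ E(G2) ✓
  (9,10) → (φ(9),φ(10)) = (2,6) ∈ E(G2) ✓
All 20 edges of G1 map to edges of G2, and |E(G1)| = |E(G2)| = 20, so φ is a bijection on edges as well as vertices. Hence G1 ≅ G2.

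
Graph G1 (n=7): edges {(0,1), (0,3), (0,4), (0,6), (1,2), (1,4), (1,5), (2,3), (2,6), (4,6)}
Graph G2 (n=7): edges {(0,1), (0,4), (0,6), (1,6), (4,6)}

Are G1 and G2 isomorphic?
No, not isomorphic

The graphs are NOT isomorphic.

Connected components of G1: 1 component(s) with vertex sets [[0, 1, 2, 3, 4, 5, 6]], sizes [7].
Connected components of G2: 4 component(s) with vertex sets [[2], [3], [5], [0, 1, 4, 6]], sizes [1, 1, 1, 4].
The number of connected components (and the multiset of component sizes) is an isomorphism invariant — an isomorphism maps each component of G1 bijectively onto a component of G2. Since G1 has 1 component(s) and G2 has 4, they cannot be isomorphic.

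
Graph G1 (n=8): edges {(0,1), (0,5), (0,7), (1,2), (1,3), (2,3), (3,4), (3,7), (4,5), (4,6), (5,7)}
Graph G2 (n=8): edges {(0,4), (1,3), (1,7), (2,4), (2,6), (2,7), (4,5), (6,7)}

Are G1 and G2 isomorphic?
No, not isomorphic

The graphs are NOT isomorphic.

Degrees in G1: deg(0)=3, deg(1)=3, deg(2)=2, deg(3)=4, deg(4)=3, deg(5)=3, deg(6)=1, deg(7)=3.
Sorted degree sequence of G1: [4, 3, 3, 3, 3, 3, 2, 1].
Degrees in G2: deg(0)=1, deg(1)=2, deg(2)=3, deg(3)=1, deg(4)=3, deg(5)=1, deg(6)=2, deg(7)=3.
Sorted degree sequence of G2: [3, 3, 3, 2, 2, 1, 1, 1].
The (sorted) degree sequence is an isomorphism invariant, so since G1 and G2 have different degree sequences they cannot be isomorphic.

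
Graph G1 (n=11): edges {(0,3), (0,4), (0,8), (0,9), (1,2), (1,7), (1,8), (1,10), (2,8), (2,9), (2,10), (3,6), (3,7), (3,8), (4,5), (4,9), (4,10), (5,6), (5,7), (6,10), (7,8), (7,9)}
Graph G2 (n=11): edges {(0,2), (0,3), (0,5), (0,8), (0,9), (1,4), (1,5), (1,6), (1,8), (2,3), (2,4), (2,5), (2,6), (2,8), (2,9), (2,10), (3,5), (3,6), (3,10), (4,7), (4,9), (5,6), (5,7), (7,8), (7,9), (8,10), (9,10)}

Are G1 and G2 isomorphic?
No, not isomorphic

The graphs are NOT isomorphic.

Counting triangles (3-cliques): G1 has 6, G2 has 15.
Triangle count is an isomorphism invariant, so differing triangle counts rule out isomorphism.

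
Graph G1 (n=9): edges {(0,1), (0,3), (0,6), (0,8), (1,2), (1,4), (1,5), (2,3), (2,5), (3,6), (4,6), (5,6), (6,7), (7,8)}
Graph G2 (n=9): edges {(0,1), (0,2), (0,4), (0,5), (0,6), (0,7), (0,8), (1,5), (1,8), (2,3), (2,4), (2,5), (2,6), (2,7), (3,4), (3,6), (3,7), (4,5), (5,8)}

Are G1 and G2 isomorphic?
No, not isomorphic

The graphs are NOT isomorphic.

Degrees in G1: deg(0)=4, deg(1)=4, deg(2)=3, deg(3)=3, deg(4)=2, deg(5)=3, deg(6)=5, deg(7)=2, deg(8)=2.
Sorted degree sequence of G1: [5, 4, 4, 3, 3, 3, 2, 2, 2].
Degrees in G2: deg(0)=7, deg(1)=3, deg(2)=6, deg(3)=4, deg(4)=4, deg(5)=5, deg(6)=3, deg(7)=3, deg(8)=3.
Sorted degree sequence of G2: [7, 6, 5, 4, 4, 3, 3, 3, 3].
The (sorted) degree sequence is an isomorphism invariant, so since G1 and G2 have different degree sequences they cannot be isomorphic.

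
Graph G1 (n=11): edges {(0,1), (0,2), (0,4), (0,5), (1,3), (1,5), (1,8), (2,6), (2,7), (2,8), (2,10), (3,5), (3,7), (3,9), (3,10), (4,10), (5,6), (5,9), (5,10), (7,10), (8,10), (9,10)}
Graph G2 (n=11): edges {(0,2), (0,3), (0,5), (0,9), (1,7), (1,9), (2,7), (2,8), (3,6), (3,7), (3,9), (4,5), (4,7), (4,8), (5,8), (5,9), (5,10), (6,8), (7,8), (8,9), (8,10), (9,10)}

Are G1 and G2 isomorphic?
Yes, isomorphic

The graphs are isomorphic.
One valid mapping φ: V(G1) → V(G2): 0→3, 1→0, 2→7, 3→5, 4→6, 5→9, 6→1, 7→4, 8→2, 9→10, 10→8

Verify φ preserves adjacency — for each edge of G1, its image is an edge of G2:
  (0,1) → (φ(0),φ(1)) = (0,3) ∈ E(G2) ✓
  (0,2) → (φ(0),φ(2)) = (3,7) ∈ E(G2) ✓
  (0,4) → (φ(0),φ(4)) = (3,6) ∈ E(G2) ✓
  (0,5) → (φ(0),φ(5)) = (3,9) ∈ E(G2) ✓
  (1,3) → (φ(1),φ(3)) = (0,5) ∈ E(G2) ✓
  (1,5) → (φ(1),φ(5)) = (0,9) ∈ E(G2) ✓
  (1,8) → (φ(1),φ(8)) = (0,2) ∈ E(G2) ✓
  (2,6) → (φ(2),φ(6)) = (1,7) ∈ E(G2) ✓
  (2,7) → (φ(2),φ(7)) = (4,7) ∈ E(G2) ✓
  (2,8) → (φ(2),φ(8)) = (2,7) ∈ E(G2) ✓
  (2,10) → (φ(2),φ(10)) = (7,8) ∈ E(G2) ✓
  (3,5) → (φ(3),φ(5)) = (5,9) ∈ E(G2) ✓
  (3,7) → (φ(3),φ(7)) = (4,5) ∈ E(G2) ✓
  (3,9) → (φ(3),φ(9)) = (5,10) ∈ E(G2) ✓
  (3,10) → (φ(3),φ(10)) = (5,8) ∈ E(G2) ✓
  (4,10) → (φ(4),φ(10)) = (6,8) ∈ E(G2) ✓
  (5,6) → (φ(5),φ(6)) = (1,9) ∈ E(G2) ✓
  (5,9) → (φ(5),φ(9)) = (9,10) ∈ E(G2) ✓
  (5,10) → (φ(5),φ(10)) = (8,9) ∈ E(G2) ✓
  (7,10) → (φ(7),φ(10)) = (4,8) ∈ E(G2) ✓
  (8,10) → (φ(8),φ(10)) = (2,8) ∈ E(G2) ✓
  (9,10) → (φ(9),φ(10)) = (8,10) ∈ E(G2) ✓
All 22 edges of G1 map to edges of G2, and |E(G1)| = |E(G2)| = 22, so φ is a bijection on edges as well as vertices. Hence G1 ≅ G2.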